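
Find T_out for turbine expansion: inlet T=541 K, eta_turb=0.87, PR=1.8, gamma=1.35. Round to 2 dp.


T_out = T_in * (1 - eta * (1 - PR^(-(gamma-1)/gamma)))
Exponent = -(1.35-1)/1.35 = -0.25925926
PR^exp = 1.8^(-0.25925926) = 0.85865408
Factor = 1 - 0.87*(1 - 0.85865408) = 0.87702905
T_out = 541 * 0.87702905 = 474.47 K


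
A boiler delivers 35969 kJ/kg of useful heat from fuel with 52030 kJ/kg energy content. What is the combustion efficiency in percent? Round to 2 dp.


Efficiency = (Q_useful / Q_fuel) * 100
Efficiency = (35969 / 52030) * 100
Efficiency = 0.6913 * 100 = 69.13%


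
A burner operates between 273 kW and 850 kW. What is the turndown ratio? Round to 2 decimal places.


TDR = Q_max / Q_min
TDR = 850 / 273 = 3.11


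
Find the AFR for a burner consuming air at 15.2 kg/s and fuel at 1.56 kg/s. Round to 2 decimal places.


AFR = m_air / m_fuel
AFR = 15.2 / 1.56 = 9.74


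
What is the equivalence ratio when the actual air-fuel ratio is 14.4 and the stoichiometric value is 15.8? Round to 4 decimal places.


phi = AFR_stoich / AFR_actual
phi = 15.8 / 14.4 = 1.0972


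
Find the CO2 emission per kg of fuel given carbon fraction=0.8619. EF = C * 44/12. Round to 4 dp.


EF = C_frac * (M_CO2 / M_C)
EF = 0.8619 * (44/12)
EF = 0.8619 * 3.666667 = 3.1603 kg_CO2/kg_fuel


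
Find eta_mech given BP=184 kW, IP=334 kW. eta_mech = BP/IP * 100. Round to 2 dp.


eta_mech = (BP / IP) * 100
Ratio = 184 / 334 = 0.5509
eta_mech = 0.5509 * 100 = 55.09%


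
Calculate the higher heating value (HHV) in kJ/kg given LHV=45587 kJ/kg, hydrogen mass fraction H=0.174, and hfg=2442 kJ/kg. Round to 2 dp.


HHV = LHV + hfg * 9 * H
Water addition = 2442 * 9 * 0.174 = 3824.172 kJ/kg
HHV = 45587 + 3824.172 = 49411.17 kJ/kg


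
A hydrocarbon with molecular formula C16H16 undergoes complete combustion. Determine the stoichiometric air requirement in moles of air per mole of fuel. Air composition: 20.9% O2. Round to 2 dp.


Balanced combustion: C16H16 + 20 O2 -> 16 CO2 + 8 H2O
O2 needed = C + H/4 = 16 + 16/4 = 20.00 moles
Air moles = O2 / 0.209 = 20.00 / 0.209 = 95.69 moles air


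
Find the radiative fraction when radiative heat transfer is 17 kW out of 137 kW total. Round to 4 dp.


f_rad = Q_rad / Q_total
f_rad = 17 / 137 = 0.1241


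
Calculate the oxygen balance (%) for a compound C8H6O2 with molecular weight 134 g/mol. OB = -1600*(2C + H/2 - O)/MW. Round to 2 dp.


OB = -1600 * (2C + H/2 - O) / MW
Inner = 2*8 + 6/2 - 2 = 17.00
OB = -1600 * 17.00 / 134 = -202.99%


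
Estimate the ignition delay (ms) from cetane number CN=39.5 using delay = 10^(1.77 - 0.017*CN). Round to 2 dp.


delay = 10^(1.77 - 0.017*CN)
Exponent = 1.77 - 0.017*39.5 = 1.0985
delay = 10^1.0985 = 12.55 ms


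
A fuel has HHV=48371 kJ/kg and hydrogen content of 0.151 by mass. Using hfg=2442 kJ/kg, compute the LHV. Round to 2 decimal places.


LHV = HHV - hfg * 9 * H
Water correction = 2442 * 9 * 0.151 = 3318.678 kJ/kg
LHV = 48371 - 3318.678 = 45052.32 kJ/kg


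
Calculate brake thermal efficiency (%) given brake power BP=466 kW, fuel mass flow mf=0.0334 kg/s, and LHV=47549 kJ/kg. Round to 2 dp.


eta_BTE = (BP / (mf * LHV)) * 100
Denominator = 0.0334 * 47549 = 1588.1366 kW
eta_BTE = (466 / 1588.1366) * 100 = 29.34%


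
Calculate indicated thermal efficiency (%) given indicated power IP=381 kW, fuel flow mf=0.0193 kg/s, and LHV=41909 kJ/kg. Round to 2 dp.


eta_ith = (IP / (mf * LHV)) * 100
Denominator = 0.0193 * 41909 = 808.8437 kW
eta_ith = (381 / 808.8437) * 100 = 47.10%


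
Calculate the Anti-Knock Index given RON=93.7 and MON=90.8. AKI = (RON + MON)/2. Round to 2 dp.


AKI = (RON + MON) / 2
AKI = (93.7 + 90.8) / 2
AKI = 184.5 / 2 = 92.25


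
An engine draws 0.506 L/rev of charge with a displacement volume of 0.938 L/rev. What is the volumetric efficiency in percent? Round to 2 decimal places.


eta_v = (V_actual / V_disp) * 100
Ratio = 0.506 / 0.938 = 0.5394
eta_v = 0.5394 * 100 = 53.94%


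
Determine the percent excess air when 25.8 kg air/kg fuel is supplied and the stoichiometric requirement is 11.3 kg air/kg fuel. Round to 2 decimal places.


Excess air = actual - stoichiometric = 25.8 - 11.3 = 14.50 kg/kg fuel
Excess air % = (excess / stoich) * 100 = (14.50 / 11.3) * 100 = 128.32%


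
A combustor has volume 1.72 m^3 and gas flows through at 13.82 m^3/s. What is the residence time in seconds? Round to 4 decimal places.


tau = V / Q_flow
tau = 1.72 / 13.82 = 0.1245 s


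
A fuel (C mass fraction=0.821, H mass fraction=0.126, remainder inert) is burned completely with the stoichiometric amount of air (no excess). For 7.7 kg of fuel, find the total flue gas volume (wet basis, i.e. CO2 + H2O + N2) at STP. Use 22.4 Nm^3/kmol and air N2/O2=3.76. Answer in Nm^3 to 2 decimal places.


Per kg fuel: CO2 = (C/12 kmol)*22.4 = (0.821/12)*22.4 = 1.53253 Nm^3
Per kg fuel: H2O = (H/2 kmol)*22.4 = (0.126/2)*22.4 = 1.41120 Nm^3
O2 needed per kg fuel = C/12 + H/4 = 0.821/12 + 0.126/4 = 0.09991667 kmol
Per kg fuel: N2 = O2*3.76*22.4 = 0.09991667*3.76*22.4 = 8.41538 Nm^3
Total per kg = 1.53253 + 1.41120 + 8.41538 = 11.35911 Nm^3
Total = 11.35911 * 7.7 = 87.47 Nm^3


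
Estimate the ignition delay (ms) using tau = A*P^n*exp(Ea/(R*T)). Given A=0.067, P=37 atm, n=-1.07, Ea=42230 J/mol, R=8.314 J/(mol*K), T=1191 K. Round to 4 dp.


tau = A * P^n * exp(Ea/(R*T))
P^n = 37^(-1.07) = 0.02099057
Ea/(R*T) = 42230/(8.314*1191) = 4.264806
exp(Ea/(R*T)) = 71.151129
tau = 0.067 * 0.02099057 * 71.151129 = 0.1001 ms


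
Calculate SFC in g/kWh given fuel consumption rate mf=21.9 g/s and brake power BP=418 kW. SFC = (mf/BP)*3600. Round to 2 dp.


SFC = (mf / BP) * 3600
Rate = 21.9 / 418 = 0.052392 g/(s*kW)
SFC = 0.052392 * 3600 = 188.61 g/kWh


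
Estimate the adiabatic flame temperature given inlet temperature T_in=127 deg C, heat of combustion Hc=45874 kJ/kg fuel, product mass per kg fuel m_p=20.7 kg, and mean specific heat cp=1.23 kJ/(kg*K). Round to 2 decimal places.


T_ad = T_in + Hc / (m_p * cp)
Denominator = 20.7 * 1.23 = 25.4610
Temperature rise = 45874 / 25.4610 = 1801.74 K
T_ad = 127 + 1801.74 = 1928.74 deg C


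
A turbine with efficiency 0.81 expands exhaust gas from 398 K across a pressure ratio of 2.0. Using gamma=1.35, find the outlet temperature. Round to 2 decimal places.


T_out = T_in * (1 - eta * (1 - PR^(-(gamma-1)/gamma)))
Exponent = -(1.35-1)/1.35 = -0.25925926
PR^exp = 2.0^(-0.25925926) = 0.83551680
Factor = 1 - 0.81*(1 - 0.83551680) = 0.86676861
T_out = 398 * 0.86676861 = 344.97 K


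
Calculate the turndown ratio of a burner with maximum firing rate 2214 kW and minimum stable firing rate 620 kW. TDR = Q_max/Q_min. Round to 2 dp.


TDR = Q_max / Q_min
TDR = 2214 / 620 = 3.57


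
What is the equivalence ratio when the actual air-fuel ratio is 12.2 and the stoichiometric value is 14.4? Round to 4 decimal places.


phi = AFR_stoich / AFR_actual
phi = 14.4 / 12.2 = 1.1803


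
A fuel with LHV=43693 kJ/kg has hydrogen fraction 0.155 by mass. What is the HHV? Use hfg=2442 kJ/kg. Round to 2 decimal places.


HHV = LHV + hfg * 9 * H
Water addition = 2442 * 9 * 0.155 = 3406.590 kJ/kg
HHV = 43693 + 3406.590 = 47099.59 kJ/kg


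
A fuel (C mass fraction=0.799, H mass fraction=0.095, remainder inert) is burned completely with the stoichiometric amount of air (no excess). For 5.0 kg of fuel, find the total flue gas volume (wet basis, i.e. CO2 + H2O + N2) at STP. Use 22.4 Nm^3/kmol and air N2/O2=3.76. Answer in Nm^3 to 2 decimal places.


Per kg fuel: CO2 = (C/12 kmol)*22.4 = (0.799/12)*22.4 = 1.49147 Nm^3
Per kg fuel: H2O = (H/2 kmol)*22.4 = (0.095/2)*22.4 = 1.06400 Nm^3
O2 needed per kg fuel = C/12 + H/4 = 0.799/12 + 0.095/4 = 0.09033333 kmol
Per kg fuel: N2 = O2*3.76*22.4 = 0.09033333*3.76*22.4 = 7.60823 Nm^3
Total per kg = 1.49147 + 1.06400 + 7.60823 = 10.16370 Nm^3
Total = 10.16370 * 5.0 = 50.82 Nm^3


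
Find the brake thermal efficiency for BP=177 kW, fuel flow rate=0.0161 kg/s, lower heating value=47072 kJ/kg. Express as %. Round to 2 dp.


eta_BTE = (BP / (mf * LHV)) * 100
Denominator = 0.0161 * 47072 = 757.8592 kW
eta_BTE = (177 / 757.8592) * 100 = 23.36%


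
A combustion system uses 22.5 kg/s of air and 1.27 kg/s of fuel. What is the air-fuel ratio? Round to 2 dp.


AFR = m_air / m_fuel
AFR = 22.5 / 1.27 = 17.72


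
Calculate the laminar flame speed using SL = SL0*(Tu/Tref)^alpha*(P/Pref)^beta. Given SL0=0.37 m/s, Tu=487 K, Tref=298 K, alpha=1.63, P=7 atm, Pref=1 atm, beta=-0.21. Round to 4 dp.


SL = SL0 * (Tu/Tref)^alpha * (P/Pref)^beta
T ratio = 487/298 = 1.63422819
(T ratio)^alpha = 1.63422819^1.63 = 2.226895
(P/Pref)^beta = 7^(-0.21) = 0.664553
SL = 0.37 * 2.226895 * 0.664553 = 0.5476 m/s


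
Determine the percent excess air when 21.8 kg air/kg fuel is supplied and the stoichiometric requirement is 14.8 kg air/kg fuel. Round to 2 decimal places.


Excess air = actual - stoichiometric = 21.8 - 14.8 = 7.00 kg/kg fuel
Excess air % = (excess / stoich) * 100 = (7.00 / 14.8) * 100 = 47.30%


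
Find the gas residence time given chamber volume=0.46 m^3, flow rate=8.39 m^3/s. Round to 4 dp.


tau = V / Q_flow
tau = 0.46 / 8.39 = 0.0548 s


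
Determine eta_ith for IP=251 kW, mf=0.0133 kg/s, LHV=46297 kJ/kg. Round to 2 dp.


eta_ith = (IP / (mf * LHV)) * 100
Denominator = 0.0133 * 46297 = 615.7501 kW
eta_ith = (251 / 615.7501) * 100 = 40.76%


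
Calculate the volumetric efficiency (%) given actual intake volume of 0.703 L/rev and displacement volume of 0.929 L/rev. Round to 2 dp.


eta_v = (V_actual / V_disp) * 100
Ratio = 0.703 / 0.929 = 0.7567
eta_v = 0.7567 * 100 = 75.67%


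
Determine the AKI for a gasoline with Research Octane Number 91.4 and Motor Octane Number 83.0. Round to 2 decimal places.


AKI = (RON + MON) / 2
AKI = (91.4 + 83.0) / 2
AKI = 174.4 / 2 = 87.20


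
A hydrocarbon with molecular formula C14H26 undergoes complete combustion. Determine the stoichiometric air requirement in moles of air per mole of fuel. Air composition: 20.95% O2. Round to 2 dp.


Balanced combustion: C14H26 + 20.5 O2 -> 14 CO2 + 13 H2O
O2 needed = C + H/4 = 14 + 26/4 = 20.50 moles
Air moles = O2 / 0.2095 = 20.50 / 0.2095 = 97.85 moles air


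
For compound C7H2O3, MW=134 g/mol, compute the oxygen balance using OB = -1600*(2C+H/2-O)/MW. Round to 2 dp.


OB = -1600 * (2C + H/2 - O) / MW
Inner = 2*7 + 2/2 - 3 = 12.00
OB = -1600 * 12.00 / 134 = -143.28%


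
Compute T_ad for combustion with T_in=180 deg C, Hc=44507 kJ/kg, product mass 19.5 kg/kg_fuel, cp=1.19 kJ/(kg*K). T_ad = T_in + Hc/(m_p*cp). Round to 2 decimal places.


T_ad = T_in + Hc / (m_p * cp)
Denominator = 19.5 * 1.19 = 23.2050
Temperature rise = 44507 / 23.2050 = 1917.99 K
T_ad = 180 + 1917.99 = 2097.99 deg C


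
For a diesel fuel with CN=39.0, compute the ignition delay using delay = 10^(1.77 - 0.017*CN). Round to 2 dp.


delay = 10^(1.77 - 0.017*CN)
Exponent = 1.77 - 0.017*39.0 = 1.1070
delay = 10^1.1070 = 12.79 ms


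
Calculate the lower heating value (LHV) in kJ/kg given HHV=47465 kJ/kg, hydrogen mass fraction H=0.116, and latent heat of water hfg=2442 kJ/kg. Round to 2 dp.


LHV = HHV - hfg * 9 * H
Water correction = 2442 * 9 * 0.116 = 2549.448 kJ/kg
LHV = 47465 - 2549.448 = 44915.55 kJ/kg


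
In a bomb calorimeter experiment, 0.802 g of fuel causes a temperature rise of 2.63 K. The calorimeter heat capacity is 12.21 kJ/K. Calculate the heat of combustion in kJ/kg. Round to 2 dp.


Hc = C_cal * delta_T / m_fuel
Q_released = 12.21 * 2.63 = 32.1123 kJ
m_fuel = 0.802 g = 0.802/1000 kg = 0.000802 kg
Hc = 32.1123 / 0.000802 = 40040.27 kJ/kg


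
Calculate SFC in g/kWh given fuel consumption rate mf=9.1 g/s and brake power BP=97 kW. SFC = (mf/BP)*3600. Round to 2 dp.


SFC = (mf / BP) * 3600
Rate = 9.1 / 97 = 0.093814 g/(s*kW)
SFC = 0.093814 * 3600 = 337.73 g/kWh


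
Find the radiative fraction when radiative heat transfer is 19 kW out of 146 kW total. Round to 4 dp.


f_rad = Q_rad / Q_total
f_rad = 19 / 146 = 0.1301


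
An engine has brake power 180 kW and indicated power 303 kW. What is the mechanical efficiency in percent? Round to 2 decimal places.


eta_mech = (BP / IP) * 100
Ratio = 180 / 303 = 0.5941
eta_mech = 0.5941 * 100 = 59.41%


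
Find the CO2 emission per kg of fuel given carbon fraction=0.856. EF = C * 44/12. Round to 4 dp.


EF = C_frac * (M_CO2 / M_C)
EF = 0.856 * (44/12)
EF = 0.856 * 3.666667 = 3.1387 kg_CO2/kg_fuel


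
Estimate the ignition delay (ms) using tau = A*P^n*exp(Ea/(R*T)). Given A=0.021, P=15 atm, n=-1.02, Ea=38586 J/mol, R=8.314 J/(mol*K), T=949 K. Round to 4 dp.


tau = A * P^n * exp(Ea/(R*T))
P^n = 15^(-1.02) = 0.06315197
Ea/(R*T) = 38586/(8.314*949) = 4.890503
exp(Ea/(R*T)) = 133.020463
tau = 0.021 * 0.06315197 * 133.020463 = 0.1764 ms


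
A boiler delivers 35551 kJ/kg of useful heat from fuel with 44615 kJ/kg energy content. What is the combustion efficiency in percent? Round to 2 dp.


Efficiency = (Q_useful / Q_fuel) * 100
Efficiency = (35551 / 44615) * 100
Efficiency = 0.7968 * 100 = 79.68%


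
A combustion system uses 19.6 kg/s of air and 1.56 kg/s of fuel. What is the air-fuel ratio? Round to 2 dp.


AFR = m_air / m_fuel
AFR = 19.6 / 1.56 = 12.56


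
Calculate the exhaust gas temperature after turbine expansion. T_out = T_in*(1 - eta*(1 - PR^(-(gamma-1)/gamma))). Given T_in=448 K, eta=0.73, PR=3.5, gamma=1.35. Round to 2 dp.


T_out = T_in * (1 - eta * (1 - PR^(-(gamma-1)/gamma)))
Exponent = -(1.35-1)/1.35 = -0.25925926
PR^exp = 3.5^(-0.25925926) = 0.72267881
Factor = 1 - 0.73*(1 - 0.72267881) = 0.79755553
T_out = 448 * 0.79755553 = 357.30 K


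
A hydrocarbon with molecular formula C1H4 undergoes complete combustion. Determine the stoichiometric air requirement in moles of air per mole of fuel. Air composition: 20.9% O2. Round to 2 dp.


Balanced combustion: C1H4 + 2 O2 -> 1 CO2 + 2 H2O
O2 needed = C + H/4 = 1 + 4/4 = 2.00 moles
Air moles = O2 / 0.209 = 2.00 / 0.209 = 9.57 moles air


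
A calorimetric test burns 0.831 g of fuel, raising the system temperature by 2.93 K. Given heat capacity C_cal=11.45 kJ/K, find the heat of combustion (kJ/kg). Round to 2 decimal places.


Hc = C_cal * delta_T / m_fuel
Q_released = 11.45 * 2.93 = 33.5485 kJ
m_fuel = 0.831 g = 0.831/1000 kg = 0.000831 kg
Hc = 33.5485 / 0.000831 = 40371.24 kJ/kg


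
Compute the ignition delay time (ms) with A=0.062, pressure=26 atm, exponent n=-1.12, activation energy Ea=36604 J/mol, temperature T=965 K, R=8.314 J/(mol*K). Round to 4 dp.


tau = A * P^n * exp(Ea/(R*T))
P^n = 26^(-1.12) = 0.02601536
Ea/(R*T) = 36604/(8.314*965) = 4.562377
exp(Ea/(R*T)) = 95.810996
tau = 0.062 * 0.02601536 * 95.810996 = 0.1545 ms


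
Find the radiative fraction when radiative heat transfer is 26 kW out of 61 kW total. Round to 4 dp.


f_rad = Q_rad / Q_total
f_rad = 26 / 61 = 0.4262


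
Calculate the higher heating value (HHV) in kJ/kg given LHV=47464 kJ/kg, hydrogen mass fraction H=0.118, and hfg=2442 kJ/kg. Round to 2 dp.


HHV = LHV + hfg * 9 * H
Water addition = 2442 * 9 * 0.118 = 2593.404 kJ/kg
HHV = 47464 + 2593.404 = 50057.40 kJ/kg


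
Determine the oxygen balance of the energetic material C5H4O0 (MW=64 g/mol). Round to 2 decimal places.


OB = -1600 * (2C + H/2 - O) / MW
Inner = 2*5 + 4/2 - 0 = 12.00
OB = -1600 * 12.00 / 64 = -300.00%


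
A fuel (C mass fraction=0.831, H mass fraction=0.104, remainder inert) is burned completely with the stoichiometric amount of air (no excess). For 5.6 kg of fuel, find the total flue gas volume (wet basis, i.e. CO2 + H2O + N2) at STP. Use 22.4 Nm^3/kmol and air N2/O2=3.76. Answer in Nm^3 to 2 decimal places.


Per kg fuel: CO2 = (C/12 kmol)*22.4 = (0.831/12)*22.4 = 1.55120 Nm^3
Per kg fuel: H2O = (H/2 kmol)*22.4 = (0.104/2)*22.4 = 1.16480 Nm^3
O2 needed per kg fuel = C/12 + H/4 = 0.831/12 + 0.104/4 = 0.09525000 kmol
Per kg fuel: N2 = O2*3.76*22.4 = 0.09525000*3.76*22.4 = 8.02234 Nm^3
Total per kg = 1.55120 + 1.16480 + 8.02234 = 10.73834 Nm^3
Total = 10.73834 * 5.6 = 60.13 Nm^3


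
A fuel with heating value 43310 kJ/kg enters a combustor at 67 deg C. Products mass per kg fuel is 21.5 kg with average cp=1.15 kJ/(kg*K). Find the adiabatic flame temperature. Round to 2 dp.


T_ad = T_in + Hc / (m_p * cp)
Denominator = 21.5 * 1.15 = 24.7250
Temperature rise = 43310 / 24.7250 = 1751.67 K
T_ad = 67 + 1751.67 = 1818.67 deg C


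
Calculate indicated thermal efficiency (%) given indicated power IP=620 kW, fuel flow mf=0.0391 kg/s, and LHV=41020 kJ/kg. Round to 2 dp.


eta_ith = (IP / (mf * LHV)) * 100
Denominator = 0.0391 * 41020 = 1603.8820 kW
eta_ith = (620 / 1603.8820) * 100 = 38.66%


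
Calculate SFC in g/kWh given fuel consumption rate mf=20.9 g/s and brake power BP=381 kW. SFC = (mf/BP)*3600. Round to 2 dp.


SFC = (mf / BP) * 3600
Rate = 20.9 / 381 = 0.054856 g/(s*kW)
SFC = 0.054856 * 3600 = 197.48 g/kWh


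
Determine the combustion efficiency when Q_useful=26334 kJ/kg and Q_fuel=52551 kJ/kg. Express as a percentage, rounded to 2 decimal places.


Efficiency = (Q_useful / Q_fuel) * 100
Efficiency = (26334 / 52551) * 100
Efficiency = 0.5011 * 100 = 50.11%


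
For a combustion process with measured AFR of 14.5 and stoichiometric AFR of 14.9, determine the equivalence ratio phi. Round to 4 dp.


phi = AFR_stoich / AFR_actual
phi = 14.9 / 14.5 = 1.0276


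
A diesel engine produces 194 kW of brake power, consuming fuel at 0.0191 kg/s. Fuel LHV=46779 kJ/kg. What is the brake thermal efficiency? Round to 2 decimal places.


eta_BTE = (BP / (mf * LHV)) * 100
Denominator = 0.0191 * 46779 = 893.4789 kW
eta_BTE = (194 / 893.4789) * 100 = 21.71%


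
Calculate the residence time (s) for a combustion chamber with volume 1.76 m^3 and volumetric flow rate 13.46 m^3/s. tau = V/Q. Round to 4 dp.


tau = V / Q_flow
tau = 1.76 / 13.46 = 0.1308 s


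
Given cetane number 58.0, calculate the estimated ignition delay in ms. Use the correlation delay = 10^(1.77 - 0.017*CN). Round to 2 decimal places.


delay = 10^(1.77 - 0.017*CN)
Exponent = 1.77 - 0.017*58.0 = 0.7840
delay = 10^0.7840 = 6.08 ms


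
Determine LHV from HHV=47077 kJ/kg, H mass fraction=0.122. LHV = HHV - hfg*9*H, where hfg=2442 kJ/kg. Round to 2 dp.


LHV = HHV - hfg * 9 * H
Water correction = 2442 * 9 * 0.122 = 2681.316 kJ/kg
LHV = 47077 - 2681.316 = 44395.68 kJ/kg


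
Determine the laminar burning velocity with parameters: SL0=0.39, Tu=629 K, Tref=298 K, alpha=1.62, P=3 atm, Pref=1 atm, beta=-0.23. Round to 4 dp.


SL = SL0 * (Tu/Tref)^alpha * (P/Pref)^beta
T ratio = 629/298 = 2.11073826
(T ratio)^alpha = 2.11073826^1.62 = 3.354159
(P/Pref)^beta = 3^(-0.23) = 0.776716
SL = 0.39 * 3.354159 * 0.776716 = 1.0160 m/s


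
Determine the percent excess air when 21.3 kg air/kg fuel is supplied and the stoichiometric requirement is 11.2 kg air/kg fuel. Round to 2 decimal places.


Excess air = actual - stoichiometric = 21.3 - 11.2 = 10.10 kg/kg fuel
Excess air % = (excess / stoich) * 100 = (10.10 / 11.2) * 100 = 90.18%


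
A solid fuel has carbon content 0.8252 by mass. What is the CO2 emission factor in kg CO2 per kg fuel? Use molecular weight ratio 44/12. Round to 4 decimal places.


EF = C_frac * (M_CO2 / M_C)
EF = 0.8252 * (44/12)
EF = 0.8252 * 3.666667 = 3.0257 kg_CO2/kg_fuel


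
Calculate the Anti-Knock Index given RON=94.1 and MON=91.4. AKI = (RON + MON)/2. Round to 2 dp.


AKI = (RON + MON) / 2
AKI = (94.1 + 91.4) / 2
AKI = 185.5 / 2 = 92.75


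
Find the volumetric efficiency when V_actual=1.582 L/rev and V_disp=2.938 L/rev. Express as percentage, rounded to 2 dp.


eta_v = (V_actual / V_disp) * 100
Ratio = 1.582 / 2.938 = 0.5385
eta_v = 0.5385 * 100 = 53.85%


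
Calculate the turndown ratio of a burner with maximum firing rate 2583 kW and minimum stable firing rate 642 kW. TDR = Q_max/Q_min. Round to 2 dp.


TDR = Q_max / Q_min
TDR = 2583 / 642 = 4.02


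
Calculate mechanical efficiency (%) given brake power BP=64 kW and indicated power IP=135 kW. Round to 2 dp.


eta_mech = (BP / IP) * 100
Ratio = 64 / 135 = 0.4741
eta_mech = 0.4741 * 100 = 47.41%


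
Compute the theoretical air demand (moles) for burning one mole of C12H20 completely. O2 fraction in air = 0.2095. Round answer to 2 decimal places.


Balanced combustion: C12H20 + 17 O2 -> 12 CO2 + 10 H2O
O2 needed = C + H/4 = 12 + 20/4 = 17.00 moles
Air moles = O2 / 0.2095 = 17.00 / 0.2095 = 81.15 moles air


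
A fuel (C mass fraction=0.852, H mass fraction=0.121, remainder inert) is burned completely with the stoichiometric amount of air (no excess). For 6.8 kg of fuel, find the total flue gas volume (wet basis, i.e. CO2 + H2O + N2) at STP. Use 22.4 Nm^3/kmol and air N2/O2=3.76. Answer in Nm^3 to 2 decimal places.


Per kg fuel: CO2 = (C/12 kmol)*22.4 = (0.852/12)*22.4 = 1.59040 Nm^3
Per kg fuel: H2O = (H/2 kmol)*22.4 = (0.121/2)*22.4 = 1.35520 Nm^3
O2 needed per kg fuel = C/12 + H/4 = 0.852/12 + 0.121/4 = 0.10125000 kmol
Per kg fuel: N2 = O2*3.76*22.4 = 0.10125000*3.76*22.4 = 8.52768 Nm^3
Total per kg = 1.59040 + 1.35520 + 8.52768 = 11.47328 Nm^3
Total = 11.47328 * 6.8 = 78.02 Nm^3


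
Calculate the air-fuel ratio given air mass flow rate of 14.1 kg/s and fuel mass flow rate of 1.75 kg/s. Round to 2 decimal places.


AFR = m_air / m_fuel
AFR = 14.1 / 1.75 = 8.06


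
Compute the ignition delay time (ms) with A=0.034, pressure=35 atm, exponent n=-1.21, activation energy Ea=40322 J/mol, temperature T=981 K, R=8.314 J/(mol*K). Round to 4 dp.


tau = A * P^n * exp(Ea/(R*T))
P^n = 35^(-1.21) = 0.01354184
Ea/(R*T) = 40322/(8.314*981) = 4.943824
exp(Ea/(R*T)) = 140.305812
tau = 0.034 * 0.01354184 * 140.305812 = 0.0646 ms


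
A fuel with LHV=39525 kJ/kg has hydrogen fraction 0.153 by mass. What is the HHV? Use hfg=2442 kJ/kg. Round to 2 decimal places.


HHV = LHV + hfg * 9 * H
Water addition = 2442 * 9 * 0.153 = 3362.634 kJ/kg
HHV = 39525 + 3362.634 = 42887.63 kJ/kg


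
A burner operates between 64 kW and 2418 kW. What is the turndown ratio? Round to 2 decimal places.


TDR = Q_max / Q_min
TDR = 2418 / 64 = 37.78


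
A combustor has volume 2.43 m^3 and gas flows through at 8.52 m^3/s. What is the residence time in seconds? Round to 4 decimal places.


tau = V / Q_flow
tau = 2.43 / 8.52 = 0.2852 s


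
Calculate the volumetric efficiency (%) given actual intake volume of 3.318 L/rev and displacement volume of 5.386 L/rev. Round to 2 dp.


eta_v = (V_actual / V_disp) * 100
Ratio = 3.318 / 5.386 = 0.6160
eta_v = 0.6160 * 100 = 61.60%


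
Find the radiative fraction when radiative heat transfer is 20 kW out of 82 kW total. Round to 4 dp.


f_rad = Q_rad / Q_total
f_rad = 20 / 82 = 0.2439


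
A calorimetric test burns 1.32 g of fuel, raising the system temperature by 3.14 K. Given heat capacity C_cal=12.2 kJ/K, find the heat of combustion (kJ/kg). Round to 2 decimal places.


Hc = C_cal * delta_T / m_fuel
Q_released = 12.2 * 3.14 = 38.3080 kJ
m_fuel = 1.32 g = 1.32/1000 kg = 0.001320 kg
Hc = 38.3080 / 0.001320 = 29021.21 kJ/kg


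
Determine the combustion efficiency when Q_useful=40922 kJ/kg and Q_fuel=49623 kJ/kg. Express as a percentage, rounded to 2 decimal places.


Efficiency = (Q_useful / Q_fuel) * 100
Efficiency = (40922 / 49623) * 100
Efficiency = 0.8247 * 100 = 82.47%


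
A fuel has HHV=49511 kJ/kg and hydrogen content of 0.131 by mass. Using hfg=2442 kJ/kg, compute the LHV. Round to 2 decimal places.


LHV = HHV - hfg * 9 * H
Water correction = 2442 * 9 * 0.131 = 2879.118 kJ/kg
LHV = 49511 - 2879.118 = 46631.88 kJ/kg


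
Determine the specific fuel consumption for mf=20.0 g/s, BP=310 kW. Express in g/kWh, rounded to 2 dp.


SFC = (mf / BP) * 3600
Rate = 20.0 / 310 = 0.064516 g/(s*kW)
SFC = 0.064516 * 3600 = 232.26 g/kWh


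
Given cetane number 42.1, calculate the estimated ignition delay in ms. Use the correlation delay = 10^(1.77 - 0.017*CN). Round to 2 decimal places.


delay = 10^(1.77 - 0.017*CN)
Exponent = 1.77 - 0.017*42.1 = 1.0543
delay = 10^1.0543 = 11.33 ms


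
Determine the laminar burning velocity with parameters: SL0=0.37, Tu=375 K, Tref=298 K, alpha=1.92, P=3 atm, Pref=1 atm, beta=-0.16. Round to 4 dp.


SL = SL0 * (Tu/Tref)^alpha * (P/Pref)^beta
T ratio = 375/298 = 1.25838926
(T ratio)^alpha = 1.25838926^1.92 = 1.554694
(P/Pref)^beta = 3^(-0.16) = 0.838804
SL = 0.37 * 1.554694 * 0.838804 = 0.4825 m/s


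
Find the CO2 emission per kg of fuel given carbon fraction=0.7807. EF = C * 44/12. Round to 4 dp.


EF = C_frac * (M_CO2 / M_C)
EF = 0.7807 * (44/12)
EF = 0.7807 * 3.666667 = 2.8626 kg_CO2/kg_fuel


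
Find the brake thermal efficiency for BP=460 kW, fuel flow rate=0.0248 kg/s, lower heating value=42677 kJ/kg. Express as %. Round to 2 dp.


eta_BTE = (BP / (mf * LHV)) * 100
Denominator = 0.0248 * 42677 = 1058.3896 kW
eta_BTE = (460 / 1058.3896) * 100 = 43.46%


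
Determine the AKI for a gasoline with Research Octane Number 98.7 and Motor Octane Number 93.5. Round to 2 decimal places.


AKI = (RON + MON) / 2
AKI = (98.7 + 93.5) / 2
AKI = 192.2 / 2 = 96.10


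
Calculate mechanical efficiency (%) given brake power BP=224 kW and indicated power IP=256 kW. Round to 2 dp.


eta_mech = (BP / IP) * 100
Ratio = 224 / 256 = 0.8750
eta_mech = 0.8750 * 100 = 87.50%


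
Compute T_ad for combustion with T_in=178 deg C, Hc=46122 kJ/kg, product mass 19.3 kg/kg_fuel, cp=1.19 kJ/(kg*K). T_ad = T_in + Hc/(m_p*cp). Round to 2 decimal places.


T_ad = T_in + Hc / (m_p * cp)
Denominator = 19.3 * 1.19 = 22.9670
Temperature rise = 46122 / 22.9670 = 2008.19 K
T_ad = 178 + 2008.19 = 2186.19 deg C


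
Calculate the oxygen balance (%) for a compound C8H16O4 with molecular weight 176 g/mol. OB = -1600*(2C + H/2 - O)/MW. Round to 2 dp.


OB = -1600 * (2C + H/2 - O) / MW
Inner = 2*8 + 16/2 - 4 = 20.00
OB = -1600 * 20.00 / 176 = -181.82%


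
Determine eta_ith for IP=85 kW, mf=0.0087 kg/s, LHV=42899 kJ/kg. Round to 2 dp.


eta_ith = (IP / (mf * LHV)) * 100
Denominator = 0.0087 * 42899 = 373.2213 kW
eta_ith = (85 / 373.2213) * 100 = 22.77%


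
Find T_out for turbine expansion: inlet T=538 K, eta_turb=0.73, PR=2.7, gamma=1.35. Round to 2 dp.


T_out = T_in * (1 - eta * (1 - PR^(-(gamma-1)/gamma)))
Exponent = -(1.35-1)/1.35 = -0.25925926
PR^exp = 2.7^(-0.25925926) = 0.77297411
Factor = 1 - 0.73*(1 - 0.77297411) = 0.83427110
T_out = 538 * 0.83427110 = 448.84 K


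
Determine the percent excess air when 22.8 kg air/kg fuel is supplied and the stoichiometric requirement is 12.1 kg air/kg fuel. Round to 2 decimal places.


Excess air = actual - stoichiometric = 22.8 - 12.1 = 10.70 kg/kg fuel
Excess air % = (excess / stoich) * 100 = (10.70 / 12.1) * 100 = 88.43%


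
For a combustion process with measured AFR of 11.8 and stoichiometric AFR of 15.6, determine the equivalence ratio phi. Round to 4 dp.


phi = AFR_stoich / AFR_actual
phi = 15.6 / 11.8 = 1.3220


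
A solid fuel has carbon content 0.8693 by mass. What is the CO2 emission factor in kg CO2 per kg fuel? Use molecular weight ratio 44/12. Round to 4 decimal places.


EF = C_frac * (M_CO2 / M_C)
EF = 0.8693 * (44/12)
EF = 0.8693 * 3.666667 = 3.1874 kg_CO2/kg_fuel


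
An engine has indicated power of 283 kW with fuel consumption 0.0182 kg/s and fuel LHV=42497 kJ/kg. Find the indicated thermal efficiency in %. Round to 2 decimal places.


eta_ith = (IP / (mf * LHV)) * 100
Denominator = 0.0182 * 42497 = 773.4454 kW
eta_ith = (283 / 773.4454) * 100 = 36.59%


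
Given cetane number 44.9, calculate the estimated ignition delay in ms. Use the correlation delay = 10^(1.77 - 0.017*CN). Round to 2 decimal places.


delay = 10^(1.77 - 0.017*CN)
Exponent = 1.77 - 0.017*44.9 = 1.0067
delay = 10^1.0067 = 10.16 ms


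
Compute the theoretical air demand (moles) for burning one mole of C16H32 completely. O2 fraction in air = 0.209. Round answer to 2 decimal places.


Balanced combustion: C16H32 + 24 O2 -> 16 CO2 + 16 H2O
O2 needed = C + H/4 = 16 + 32/4 = 24.00 moles
Air moles = O2 / 0.209 = 24.00 / 0.209 = 114.83 moles air


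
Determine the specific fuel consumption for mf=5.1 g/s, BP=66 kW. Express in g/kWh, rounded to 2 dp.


SFC = (mf / BP) * 3600
Rate = 5.1 / 66 = 0.077273 g/(s*kW)
SFC = 0.077273 * 3600 = 278.18 g/kWh


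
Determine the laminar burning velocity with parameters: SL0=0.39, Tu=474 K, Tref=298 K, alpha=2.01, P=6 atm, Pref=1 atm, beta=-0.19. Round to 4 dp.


SL = SL0 * (Tu/Tref)^alpha * (P/Pref)^beta
T ratio = 474/298 = 1.59060403
(T ratio)^alpha = 1.59060403^2.01 = 2.541791
(P/Pref)^beta = 6^(-0.19) = 0.711461
SL = 0.39 * 2.541791 * 0.711461 = 0.7053 m/s


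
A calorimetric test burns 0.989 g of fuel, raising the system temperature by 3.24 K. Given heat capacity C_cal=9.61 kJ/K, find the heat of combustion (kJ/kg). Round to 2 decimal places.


Hc = C_cal * delta_T / m_fuel
Q_released = 9.61 * 3.24 = 31.1364 kJ
m_fuel = 0.989 g = 0.989/1000 kg = 0.000989 kg
Hc = 31.1364 / 0.000989 = 31482.71 kJ/kg


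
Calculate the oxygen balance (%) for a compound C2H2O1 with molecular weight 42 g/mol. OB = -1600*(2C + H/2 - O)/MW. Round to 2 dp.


OB = -1600 * (2C + H/2 - O) / MW
Inner = 2*2 + 2/2 - 1 = 4.00
OB = -1600 * 4.00 / 42 = -152.38%


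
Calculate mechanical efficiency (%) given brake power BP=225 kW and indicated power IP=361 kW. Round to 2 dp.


eta_mech = (BP / IP) * 100
Ratio = 225 / 361 = 0.6233
eta_mech = 0.6233 * 100 = 62.33%


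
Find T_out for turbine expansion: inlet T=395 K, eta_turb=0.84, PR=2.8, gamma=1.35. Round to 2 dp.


T_out = T_in * (1 - eta * (1 - PR^(-(gamma-1)/gamma)))
Exponent = -(1.35-1)/1.35 = -0.25925926
PR^exp = 2.8^(-0.25925926) = 0.76572026
Factor = 1 - 0.84*(1 - 0.76572026) = 0.80320502
T_out = 395 * 0.80320502 = 317.27 K


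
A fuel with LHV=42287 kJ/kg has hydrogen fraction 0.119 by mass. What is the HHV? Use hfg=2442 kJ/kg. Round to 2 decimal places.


HHV = LHV + hfg * 9 * H
Water addition = 2442 * 9 * 0.119 = 2615.382 kJ/kg
HHV = 42287 + 2615.382 = 44902.38 kJ/kg


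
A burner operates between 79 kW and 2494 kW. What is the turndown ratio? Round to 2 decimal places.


TDR = Q_max / Q_min
TDR = 2494 / 79 = 31.57


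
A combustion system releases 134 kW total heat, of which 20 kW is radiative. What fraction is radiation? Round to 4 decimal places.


f_rad = Q_rad / Q_total
f_rad = 20 / 134 = 0.1493


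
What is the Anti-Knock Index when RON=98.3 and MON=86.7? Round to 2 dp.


AKI = (RON + MON) / 2
AKI = (98.3 + 86.7) / 2
AKI = 185.0 / 2 = 92.50


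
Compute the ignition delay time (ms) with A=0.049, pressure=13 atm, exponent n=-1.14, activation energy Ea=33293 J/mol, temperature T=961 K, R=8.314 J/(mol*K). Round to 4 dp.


tau = A * P^n * exp(Ea/(R*T))
P^n = 13^(-1.14) = 0.05371611
Ea/(R*T) = 33293/(8.314*961) = 4.166962
exp(Ea/(R*T)) = 64.519134
tau = 0.049 * 0.05371611 * 64.519134 = 0.1698 ms


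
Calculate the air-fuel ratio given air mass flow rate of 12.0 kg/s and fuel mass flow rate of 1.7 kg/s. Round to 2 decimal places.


AFR = m_air / m_fuel
AFR = 12.0 / 1.7 = 7.06


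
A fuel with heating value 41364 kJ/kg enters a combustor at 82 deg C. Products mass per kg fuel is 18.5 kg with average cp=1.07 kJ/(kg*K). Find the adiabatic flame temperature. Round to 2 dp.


T_ad = T_in + Hc / (m_p * cp)
Denominator = 18.5 * 1.07 = 19.7950
Temperature rise = 41364 / 19.7950 = 2089.62 K
T_ad = 82 + 2089.62 = 2171.62 deg C


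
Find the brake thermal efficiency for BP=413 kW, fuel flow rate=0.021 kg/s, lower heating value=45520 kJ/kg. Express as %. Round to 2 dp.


eta_BTE = (BP / (mf * LHV)) * 100
Denominator = 0.021 * 45520 = 955.9200 kW
eta_BTE = (413 / 955.9200) * 100 = 43.20%


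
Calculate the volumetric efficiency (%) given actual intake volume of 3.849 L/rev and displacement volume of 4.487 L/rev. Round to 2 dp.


eta_v = (V_actual / V_disp) * 100
Ratio = 3.849 / 4.487 = 0.8578
eta_v = 0.8578 * 100 = 85.78%


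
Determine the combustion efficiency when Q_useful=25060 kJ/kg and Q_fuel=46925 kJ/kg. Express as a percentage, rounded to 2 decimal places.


Efficiency = (Q_useful / Q_fuel) * 100
Efficiency = (25060 / 46925) * 100
Efficiency = 0.5340 * 100 = 53.40%


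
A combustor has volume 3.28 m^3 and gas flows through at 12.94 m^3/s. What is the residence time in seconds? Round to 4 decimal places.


tau = V / Q_flow
tau = 3.28 / 12.94 = 0.2535 s


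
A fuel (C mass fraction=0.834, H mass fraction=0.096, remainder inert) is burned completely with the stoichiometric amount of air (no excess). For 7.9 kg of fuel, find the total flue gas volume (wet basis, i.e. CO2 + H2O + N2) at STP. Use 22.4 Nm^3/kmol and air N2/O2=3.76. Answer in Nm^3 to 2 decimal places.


Per kg fuel: CO2 = (C/12 kmol)*22.4 = (0.834/12)*22.4 = 1.55680 Nm^3
Per kg fuel: H2O = (H/2 kmol)*22.4 = (0.096/2)*22.4 = 1.07520 Nm^3
O2 needed per kg fuel = C/12 + H/4 = 0.834/12 + 0.096/4 = 0.09350000 kmol
Per kg fuel: N2 = O2*3.76*22.4 = 0.09350000*3.76*22.4 = 7.87494 Nm^3
Total per kg = 1.55680 + 1.07520 + 7.87494 = 10.50694 Nm^3
Total = 10.50694 * 7.9 = 83.00 Nm^3


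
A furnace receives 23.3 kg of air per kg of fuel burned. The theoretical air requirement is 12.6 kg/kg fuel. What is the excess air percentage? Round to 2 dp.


Excess air = actual - stoichiometric = 23.3 - 12.6 = 10.70 kg/kg fuel
Excess air % = (excess / stoich) * 100 = (10.70 / 12.6) * 100 = 84.92%


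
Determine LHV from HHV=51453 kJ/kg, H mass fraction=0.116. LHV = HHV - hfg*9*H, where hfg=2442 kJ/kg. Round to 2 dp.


LHV = HHV - hfg * 9 * H
Water correction = 2442 * 9 * 0.116 = 2549.448 kJ/kg
LHV = 51453 - 2549.448 = 48903.55 kJ/kg


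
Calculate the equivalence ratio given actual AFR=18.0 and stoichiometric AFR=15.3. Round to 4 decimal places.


phi = AFR_stoich / AFR_actual
phi = 15.3 / 18.0 = 0.8500


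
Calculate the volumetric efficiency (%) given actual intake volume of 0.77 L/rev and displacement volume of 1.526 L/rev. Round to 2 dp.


eta_v = (V_actual / V_disp) * 100
Ratio = 0.77 / 1.526 = 0.5046
eta_v = 0.5046 * 100 = 50.46%


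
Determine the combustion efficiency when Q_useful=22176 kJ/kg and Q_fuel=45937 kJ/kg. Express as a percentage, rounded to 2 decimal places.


Efficiency = (Q_useful / Q_fuel) * 100
Efficiency = (22176 / 45937) * 100
Efficiency = 0.4827 * 100 = 48.27%


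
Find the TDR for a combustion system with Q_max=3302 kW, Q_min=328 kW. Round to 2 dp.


TDR = Q_max / Q_min
TDR = 3302 / 328 = 10.07


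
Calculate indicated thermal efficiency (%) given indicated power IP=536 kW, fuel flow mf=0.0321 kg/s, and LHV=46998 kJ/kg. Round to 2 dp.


eta_ith = (IP / (mf * LHV)) * 100
Denominator = 0.0321 * 46998 = 1508.6358 kW
eta_ith = (536 / 1508.6358) * 100 = 35.53%


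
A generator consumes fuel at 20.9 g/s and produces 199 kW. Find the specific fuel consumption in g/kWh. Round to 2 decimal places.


SFC = (mf / BP) * 3600
Rate = 20.9 / 199 = 0.105025 g/(s*kW)
SFC = 0.105025 * 3600 = 378.09 g/kWh


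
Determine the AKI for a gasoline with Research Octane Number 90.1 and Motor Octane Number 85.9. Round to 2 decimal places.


AKI = (RON + MON) / 2
AKI = (90.1 + 85.9) / 2
AKI = 176.0 / 2 = 88.00


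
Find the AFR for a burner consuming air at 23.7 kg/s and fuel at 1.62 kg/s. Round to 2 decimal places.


AFR = m_air / m_fuel
AFR = 23.7 / 1.62 = 14.63


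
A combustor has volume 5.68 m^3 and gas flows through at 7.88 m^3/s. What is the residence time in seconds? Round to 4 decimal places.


tau = V / Q_flow
tau = 5.68 / 7.88 = 0.7208 s


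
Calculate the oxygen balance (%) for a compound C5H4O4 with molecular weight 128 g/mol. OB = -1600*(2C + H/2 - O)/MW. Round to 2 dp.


OB = -1600 * (2C + H/2 - O) / MW
Inner = 2*5 + 4/2 - 4 = 8.00
OB = -1600 * 8.00 / 128 = -100.00%


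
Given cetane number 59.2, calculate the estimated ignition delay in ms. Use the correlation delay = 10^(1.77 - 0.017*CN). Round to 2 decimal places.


delay = 10^(1.77 - 0.017*CN)
Exponent = 1.77 - 0.017*59.2 = 0.7636
delay = 10^0.7636 = 5.80 ms


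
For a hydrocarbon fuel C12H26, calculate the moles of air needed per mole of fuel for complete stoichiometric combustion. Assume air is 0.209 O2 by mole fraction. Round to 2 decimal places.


Balanced combustion: C12H26 + 18.5 O2 -> 12 CO2 + 13 H2O
O2 needed = C + H/4 = 12 + 26/4 = 18.50 moles
Air moles = O2 / 0.209 = 18.50 / 0.209 = 88.52 moles air


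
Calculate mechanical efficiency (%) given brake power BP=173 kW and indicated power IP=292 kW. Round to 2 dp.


eta_mech = (BP / IP) * 100
Ratio = 173 / 292 = 0.5925
eta_mech = 0.5925 * 100 = 59.25%


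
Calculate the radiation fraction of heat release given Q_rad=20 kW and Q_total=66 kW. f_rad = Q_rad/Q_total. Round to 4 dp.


f_rad = Q_rad / Q_total
f_rad = 20 / 66 = 0.3030


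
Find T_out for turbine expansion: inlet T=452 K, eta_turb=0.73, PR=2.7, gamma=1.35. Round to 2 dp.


T_out = T_in * (1 - eta * (1 - PR^(-(gamma-1)/gamma)))
Exponent = -(1.35-1)/1.35 = -0.25925926
PR^exp = 2.7^(-0.25925926) = 0.77297411
Factor = 1 - 0.73*(1 - 0.77297411) = 0.83427110
T_out = 452 * 0.83427110 = 377.09 K


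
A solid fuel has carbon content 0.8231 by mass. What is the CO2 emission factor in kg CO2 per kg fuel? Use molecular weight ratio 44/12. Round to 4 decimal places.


EF = C_frac * (M_CO2 / M_C)
EF = 0.8231 * (44/12)
EF = 0.8231 * 3.666667 = 3.0180 kg_CO2/kg_fuel


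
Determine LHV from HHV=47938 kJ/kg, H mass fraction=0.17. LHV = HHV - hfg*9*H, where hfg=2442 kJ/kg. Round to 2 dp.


LHV = HHV - hfg * 9 * H
Water correction = 2442 * 9 * 0.17 = 3736.260 kJ/kg
LHV = 47938 - 3736.260 = 44201.74 kJ/kg


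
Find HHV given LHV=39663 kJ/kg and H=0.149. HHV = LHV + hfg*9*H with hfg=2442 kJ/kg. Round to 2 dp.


HHV = LHV + hfg * 9 * H
Water addition = 2442 * 9 * 0.149 = 3274.722 kJ/kg
HHV = 39663 + 3274.722 = 42937.72 kJ/kg


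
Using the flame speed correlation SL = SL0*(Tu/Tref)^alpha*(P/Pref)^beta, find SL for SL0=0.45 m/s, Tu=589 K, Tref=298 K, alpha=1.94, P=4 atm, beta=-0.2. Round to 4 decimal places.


SL = SL0 * (Tu/Tref)^alpha * (P/Pref)^beta
T ratio = 589/298 = 1.97651007
(T ratio)^alpha = 1.97651007^1.94 = 3.750111
(P/Pref)^beta = 4^(-0.2) = 0.757858
SL = 0.45 * 3.750111 * 0.757858 = 1.2789 m/s


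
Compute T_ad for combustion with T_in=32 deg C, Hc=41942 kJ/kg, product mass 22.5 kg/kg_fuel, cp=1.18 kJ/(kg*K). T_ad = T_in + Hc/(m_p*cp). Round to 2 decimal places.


T_ad = T_in + Hc / (m_p * cp)
Denominator = 22.5 * 1.18 = 26.5500
Temperature rise = 41942 / 26.5500 = 1579.74 K
T_ad = 32 + 1579.74 = 1611.74 deg C


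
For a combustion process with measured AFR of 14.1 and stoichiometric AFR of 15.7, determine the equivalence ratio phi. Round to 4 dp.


phi = AFR_stoich / AFR_actual
phi = 15.7 / 14.1 = 1.1135


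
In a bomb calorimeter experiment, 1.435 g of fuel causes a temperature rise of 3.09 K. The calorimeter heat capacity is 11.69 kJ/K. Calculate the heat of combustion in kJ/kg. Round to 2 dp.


Hc = C_cal * delta_T / m_fuel
Q_released = 11.69 * 3.09 = 36.1221 kJ
m_fuel = 1.435 g = 1.435/1000 kg = 0.001435 kg
Hc = 36.1221 / 0.001435 = 25172.20 kJ/kg


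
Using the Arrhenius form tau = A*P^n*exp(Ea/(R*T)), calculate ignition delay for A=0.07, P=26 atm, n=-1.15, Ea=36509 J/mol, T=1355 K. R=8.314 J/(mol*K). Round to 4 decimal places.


tau = A * P^n * exp(Ea/(R*T))
P^n = 26^(-1.15) = 0.02359286
Ea/(R*T) = 36509/(8.314*1355) = 3.240788
exp(Ea/(R*T)) = 25.553850
tau = 0.07 * 0.02359286 * 25.553850 = 0.0422 ms


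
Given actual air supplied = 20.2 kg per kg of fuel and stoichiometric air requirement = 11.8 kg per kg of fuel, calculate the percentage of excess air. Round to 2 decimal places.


Excess air = actual - stoichiometric = 20.2 - 11.8 = 8.40 kg/kg fuel
Excess air % = (excess / stoich) * 100 = (8.40 / 11.8) * 100 = 71.19%
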